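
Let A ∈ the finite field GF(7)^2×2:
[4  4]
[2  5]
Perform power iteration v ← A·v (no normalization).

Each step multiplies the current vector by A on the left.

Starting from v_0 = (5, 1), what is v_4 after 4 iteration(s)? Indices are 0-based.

v_0 = (5, 1).
v_1 = A·v_0 = (3, 1).
v_2 = A·v_1 = (2, 4).
v_3 = A·v_2 = (3, 3).
v_4 = A·v_3 = (3, 0).

v_4 = (3, 0)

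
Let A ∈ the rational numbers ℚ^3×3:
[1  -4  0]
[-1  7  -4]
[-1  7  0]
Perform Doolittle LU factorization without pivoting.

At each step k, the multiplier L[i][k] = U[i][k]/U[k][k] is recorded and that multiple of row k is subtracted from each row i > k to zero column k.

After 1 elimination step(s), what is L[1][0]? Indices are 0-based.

L[1][0] = -1

[col 0] pivot 1
  R1 -= -1*R0 → (0, 3, -4)  (L[1][0] := -1)
  R2 -= -1*R0 → (0, 3, 0)  (L[2][0] := -1)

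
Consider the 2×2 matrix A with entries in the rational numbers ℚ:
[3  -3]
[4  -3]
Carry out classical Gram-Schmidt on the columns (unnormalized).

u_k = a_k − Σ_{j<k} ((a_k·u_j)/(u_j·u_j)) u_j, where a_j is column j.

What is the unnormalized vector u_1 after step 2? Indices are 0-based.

u_1 = (-12/25, 9/25)

Step 1: u_0 = a_0 = (3, 4).
Step 2: u_1 = a_1 − (-21/25)·u_0 = (-12/25, 9/25).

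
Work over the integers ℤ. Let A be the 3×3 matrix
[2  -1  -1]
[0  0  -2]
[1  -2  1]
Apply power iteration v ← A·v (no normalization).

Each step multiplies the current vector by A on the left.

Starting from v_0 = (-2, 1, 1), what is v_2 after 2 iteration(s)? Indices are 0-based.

v_0 = (-2, 1, 1).
v_1 = A·v_0 = (-6, -2, -3).
v_2 = A·v_1 = (-7, 6, -5).

v_2 = (-7, 6, -5)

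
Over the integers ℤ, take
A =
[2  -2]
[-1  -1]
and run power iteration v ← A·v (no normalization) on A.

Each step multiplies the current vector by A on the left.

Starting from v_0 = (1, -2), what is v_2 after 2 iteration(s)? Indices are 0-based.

v_2 = (10, -7)

v_0 = (1, -2).
v_1 = A·v_0 = (6, 1).
v_2 = A·v_1 = (10, -7).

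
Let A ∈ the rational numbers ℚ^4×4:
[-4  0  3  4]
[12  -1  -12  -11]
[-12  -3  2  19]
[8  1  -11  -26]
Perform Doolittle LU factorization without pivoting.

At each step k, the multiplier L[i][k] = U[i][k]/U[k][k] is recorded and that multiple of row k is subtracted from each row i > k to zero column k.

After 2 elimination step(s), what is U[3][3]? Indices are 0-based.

[col 0] pivot -4
  R1 -= -3*R0 → (0, -1, -3, 1)  (L[1][0] := -3)
  R2 -= 3*R0 → (0, -3, -7, 7)  (L[2][0] := 3)
  R3 -= -2*R0 → (0, 1, -5, -18)  (L[3][0] := -2)
[col 1] pivot -1
  R2 -= 3*R1 → (0, 0, 2, 4)  (L[2][1] := 3)
  R3 -= -1*R1 → (0, 0, -8, -17)  (L[3][1] := -1)

U[3][3] = -17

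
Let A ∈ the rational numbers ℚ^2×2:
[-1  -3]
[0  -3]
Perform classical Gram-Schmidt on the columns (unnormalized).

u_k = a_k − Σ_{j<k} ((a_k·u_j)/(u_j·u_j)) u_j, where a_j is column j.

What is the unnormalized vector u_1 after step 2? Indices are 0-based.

Step 1: u_0 = a_0 = (-1, 0).
Step 2: u_1 = a_1 − (3)·u_0 = (0, -3).

u_1 = (0, -3)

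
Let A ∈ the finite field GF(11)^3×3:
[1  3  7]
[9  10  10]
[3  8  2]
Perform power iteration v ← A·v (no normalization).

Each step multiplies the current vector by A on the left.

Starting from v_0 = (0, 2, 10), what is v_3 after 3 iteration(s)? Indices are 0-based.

v_3 = (4, 4, 8)

v_0 = (0, 2, 10).
v_1 = A·v_0 = (10, 10, 3).
v_2 = A·v_1 = (6, 0, 6).
v_3 = A·v_2 = (4, 4, 8).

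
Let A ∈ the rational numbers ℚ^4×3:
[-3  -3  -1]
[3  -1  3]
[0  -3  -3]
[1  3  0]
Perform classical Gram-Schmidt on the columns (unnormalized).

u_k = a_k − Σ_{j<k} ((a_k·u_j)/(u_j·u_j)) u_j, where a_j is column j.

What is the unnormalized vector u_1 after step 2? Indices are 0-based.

u_1 = (-30/19, -46/19, -3, 48/19)

Step 1: u_0 = a_0 = (-3, 3, 0, 1).
Step 2: u_1 = a_1 − (9/19)·u_0 = (-30/19, -46/19, -3, 48/19).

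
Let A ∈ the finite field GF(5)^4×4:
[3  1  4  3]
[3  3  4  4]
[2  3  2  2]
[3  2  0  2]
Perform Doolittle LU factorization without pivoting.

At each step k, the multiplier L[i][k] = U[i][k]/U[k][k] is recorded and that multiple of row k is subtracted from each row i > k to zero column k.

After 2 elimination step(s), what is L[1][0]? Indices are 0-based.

k=0: U[0][0]=3
  eliminate (1,0): mult=1, new row 1: (0, 2, 0, 1); set L[1][0]=1
  eliminate (2,0): mult=4, new row 2: (0, 4, 1, 0); set L[2][0]=4
  eliminate (3,0): mult=1, new row 3: (0, 1, 1, 4); set L[3][0]=1
k=1: U[1][1]=2
  eliminate (2,1): mult=2, new row 2: (0, 0, 1, 3); set L[2][1]=2
  eliminate (3,1): mult=3, new row 3: (0, 0, 1, 1); set L[3][1]=3

L[1][0] = 1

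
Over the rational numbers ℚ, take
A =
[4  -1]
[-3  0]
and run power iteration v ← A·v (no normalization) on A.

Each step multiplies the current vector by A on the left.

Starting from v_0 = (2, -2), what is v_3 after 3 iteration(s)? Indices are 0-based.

v_0 = (2, -2).
v_1 = A·v_0 = (10, -6).
v_2 = A·v_1 = (46, -30).
v_3 = A·v_2 = (214, -138).

v_3 = (214, -138)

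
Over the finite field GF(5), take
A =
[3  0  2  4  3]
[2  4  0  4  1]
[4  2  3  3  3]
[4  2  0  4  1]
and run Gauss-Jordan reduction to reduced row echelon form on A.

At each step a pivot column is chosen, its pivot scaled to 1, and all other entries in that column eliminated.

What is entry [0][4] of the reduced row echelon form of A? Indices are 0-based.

M[0][4] = 3

[1] R0 /= 3  ⇒  (1, 0, 4, 3, 1)
     R1 -= 2·R0  ⇒  (0, 4, 2, 3, 4)
     R2 -= 4·R0  ⇒  (0, 2, 2, 1, 4)
     R3 -= 4·R0  ⇒  (0, 2, 4, 2, 2)
[2] R1 /= 4  ⇒  (0, 1, 3, 2, 1)
     R2 -= 2·R1  ⇒  (0, 0, 1, 2, 2)
     R3 -= 2·R1  ⇒  (0, 0, 3, 3, 0)
[3] R2 /= 1  ⇒  (0, 0, 1, 2, 2)
     R0 -= 4·R2  ⇒  (1, 0, 0, 0, 3)
     R1 -= 3·R2  ⇒  (0, 1, 0, 1, 0)
     R3 -= 3·R2  ⇒  (0, 0, 0, 2, 4)
[4] R3 /= 2  ⇒  (0, 0, 0, 1, 2)
     R1 -= 1·R3  ⇒  (0, 1, 0, 0, 3)
     R2 -= 2·R3  ⇒  (0, 0, 1, 0, 3)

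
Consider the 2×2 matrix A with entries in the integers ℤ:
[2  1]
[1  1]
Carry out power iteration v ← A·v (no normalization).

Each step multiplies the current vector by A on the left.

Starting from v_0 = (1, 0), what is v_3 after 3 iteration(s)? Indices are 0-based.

v_3 = (13, 8)

v_0 = (1, 0).
v_1 = A·v_0 = (2, 1).
v_2 = A·v_1 = (5, 3).
v_3 = A·v_2 = (13, 8).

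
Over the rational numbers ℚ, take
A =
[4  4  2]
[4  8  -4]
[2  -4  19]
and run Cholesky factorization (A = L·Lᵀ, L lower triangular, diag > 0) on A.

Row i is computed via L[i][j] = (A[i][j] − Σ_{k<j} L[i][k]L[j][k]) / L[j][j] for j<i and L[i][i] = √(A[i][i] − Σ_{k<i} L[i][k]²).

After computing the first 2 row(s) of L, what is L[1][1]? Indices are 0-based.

L[1][1] = 2

Step 1: L[0][0] = √(4) = 2.
  L[1][0] = (4) / L[0][0] = 2.
Step 2: L[1][1] = √(4) = 2.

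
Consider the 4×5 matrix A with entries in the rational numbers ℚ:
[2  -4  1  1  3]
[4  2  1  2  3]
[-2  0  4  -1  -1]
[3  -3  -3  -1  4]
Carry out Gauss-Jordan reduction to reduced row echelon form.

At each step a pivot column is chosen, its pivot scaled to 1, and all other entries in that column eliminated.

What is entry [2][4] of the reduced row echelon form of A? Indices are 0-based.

step 1: normalize row 0 (÷2) = (1, -2, 1/2, 1/2, 3/2)
  row 1: subtract 4×row0 = (0, 10, -1, 0, -3)
  row 2: subtract -2×row0 = (0, -4, 5, 0, 2)
  row 3: subtract 3×row0 = (0, 3, -9/2, -5/2, -1/2)
step 2: normalize row 1 (÷10) = (0, 1, -1/10, 0, -3/10)
  row 0: subtract -2×row1 = (1, 0, 3/10, 1/2, 9/10)
  row 2: subtract -4×row1 = (0, 0, 23/5, 0, 4/5)
  row 3: subtract 3×row1 = (0, 0, -21/5, -5/2, 2/5)
step 3: normalize row 2 (÷23/5) = (0, 0, 1, 0, 4/23)
  row 0: subtract 3/10×row2 = (1, 0, 0, 1/2, 39/46)
  row 1: subtract -1/10×row2 = (0, 1, 0, 0, -13/46)
  row 3: subtract -21/5×row2 = (0, 0, 0, -5/2, 26/23)
step 4: normalize row 3 (÷-5/2) = (0, 0, 0, 1, -52/115)
  row 0: subtract 1/2×row3 = (1, 0, 0, 0, 247/230)

M[2][4] = 4/23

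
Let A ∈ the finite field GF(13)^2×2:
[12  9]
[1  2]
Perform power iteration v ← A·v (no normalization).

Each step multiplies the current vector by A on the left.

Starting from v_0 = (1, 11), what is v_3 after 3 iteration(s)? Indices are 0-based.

v_3 = (4, 7)

v_0 = (1, 11).
v_1 = A·v_0 = (7, 10).
v_2 = A·v_1 = (5, 1).
v_3 = A·v_2 = (4, 7).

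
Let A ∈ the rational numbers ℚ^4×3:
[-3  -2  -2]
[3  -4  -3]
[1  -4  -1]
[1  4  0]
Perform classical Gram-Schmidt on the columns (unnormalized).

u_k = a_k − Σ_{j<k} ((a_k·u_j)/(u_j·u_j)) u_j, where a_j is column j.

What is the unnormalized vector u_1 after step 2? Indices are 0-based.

u_1 = (-29/10, -31/10, -37/10, 43/10)

Step 1: u_0 = a_0 = (-3, 3, 1, 1).
Step 2: u_1 = a_1 − (-3/10)·u_0 = (-29/10, -31/10, -37/10, 43/10).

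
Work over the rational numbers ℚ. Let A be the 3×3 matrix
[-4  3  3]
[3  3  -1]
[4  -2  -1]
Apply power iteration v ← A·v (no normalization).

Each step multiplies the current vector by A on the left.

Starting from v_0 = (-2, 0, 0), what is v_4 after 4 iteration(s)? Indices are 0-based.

v_0 = (-2, 0, 0).
v_1 = A·v_0 = (8, -6, -8).
v_2 = A·v_1 = (-74, 14, 52).
v_3 = A·v_2 = (494, -232, -376).
v_4 = A·v_3 = (-3800, 1162, 2816).

v_4 = (-3800, 1162, 2816)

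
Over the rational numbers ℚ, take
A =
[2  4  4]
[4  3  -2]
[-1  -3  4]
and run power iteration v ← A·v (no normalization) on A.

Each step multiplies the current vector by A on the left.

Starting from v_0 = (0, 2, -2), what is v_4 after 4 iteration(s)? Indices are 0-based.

v_0 = (0, 2, -2).
v_1 = A·v_0 = (0, 10, -14).
v_2 = A·v_1 = (-16, 58, -86).
v_3 = A·v_2 = (-144, 282, -502).
v_4 = A·v_3 = (-1168, 1274, -2710).

v_4 = (-1168, 1274, -2710)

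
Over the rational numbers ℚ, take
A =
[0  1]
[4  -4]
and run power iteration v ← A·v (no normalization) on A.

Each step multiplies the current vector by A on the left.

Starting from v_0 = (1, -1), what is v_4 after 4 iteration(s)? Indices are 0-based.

v_4 = (176, -848)

v_0 = (1, -1).
v_1 = A·v_0 = (-1, 8).
v_2 = A·v_1 = (8, -36).
v_3 = A·v_2 = (-36, 176).
v_4 = A·v_3 = (176, -848).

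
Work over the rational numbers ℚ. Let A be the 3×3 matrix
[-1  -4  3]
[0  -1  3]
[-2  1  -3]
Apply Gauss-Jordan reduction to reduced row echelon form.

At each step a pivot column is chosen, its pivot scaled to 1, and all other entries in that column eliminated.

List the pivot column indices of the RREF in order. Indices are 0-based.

pivot columns: 0, 1, 2

step 1: normalize row 0 (÷-1) = (1, 4, -3)
  row 2: subtract -2×row0 = (0, 9, -9)
step 2: normalize row 1 (÷-1) = (0, 1, -3)
  row 0: subtract 4×row1 = (1, 0, 9)
  row 2: subtract 9×row1 = (0, 0, 18)
step 3: normalize row 2 (÷18) = (0, 0, 1)
  row 0: subtract 9×row2 = (1, 0, 0)
  row 1: subtract -3×row2 = (0, 1, 0)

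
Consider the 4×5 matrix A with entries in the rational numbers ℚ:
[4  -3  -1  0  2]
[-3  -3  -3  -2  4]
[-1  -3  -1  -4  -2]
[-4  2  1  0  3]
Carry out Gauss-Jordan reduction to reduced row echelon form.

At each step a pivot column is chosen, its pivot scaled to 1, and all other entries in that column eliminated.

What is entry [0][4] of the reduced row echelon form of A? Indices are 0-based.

M[0][4] = -12/5

[1] R0 /= 4  ⇒  (1, -3/4, -1/4, 0, 1/2)
     R1 -= -3·R0  ⇒  (0, -21/4, -15/4, -2, 11/2)
     R2 -= -1·R0  ⇒  (0, -15/4, -5/4, -4, -3/2)
     R3 -= -4·R0  ⇒  (0, -1, 0, 0, 5)
[2] R1 /= -21/4  ⇒  (0, 1, 5/7, 8/21, -22/21)
     R0 -= -3/4·R1  ⇒  (1, 0, 2/7, 2/7, -2/7)
     R2 -= -15/4·R1  ⇒  (0, 0, 10/7, -18/7, -38/7)
     R3 -= -1·R1  ⇒  (0, 0, 5/7, 8/21, 83/21)
[3] R2 /= 10/7  ⇒  (0, 0, 1, -9/5, -19/5)
     R0 -= 2/7·R2  ⇒  (1, 0, 0, 4/5, 4/5)
     R1 -= 5/7·R2  ⇒  (0, 1, 0, 5/3, 5/3)
     R3 -= 5/7·R2  ⇒  (0, 0, 0, 5/3, 20/3)
[4] R3 /= 5/3  ⇒  (0, 0, 0, 1, 4)
     R0 -= 4/5·R3  ⇒  (1, 0, 0, 0, -12/5)
     R1 -= 5/3·R3  ⇒  (0, 1, 0, 0, -5)
     R2 -= -9/5·R3  ⇒  (0, 0, 1, 0, 17/5)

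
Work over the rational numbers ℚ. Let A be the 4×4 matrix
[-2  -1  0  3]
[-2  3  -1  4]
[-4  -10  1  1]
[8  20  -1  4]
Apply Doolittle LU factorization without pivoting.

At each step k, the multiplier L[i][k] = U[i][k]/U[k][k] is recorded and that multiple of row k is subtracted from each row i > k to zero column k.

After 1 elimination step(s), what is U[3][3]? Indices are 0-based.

U[3][3] = 16

k=0: U[0][0]=-2
  eliminate (1,0): mult=1, new row 1: (0, 4, -1, 1); set L[1][0]=1
  eliminate (2,0): mult=2, new row 2: (0, -8, 1, -5); set L[2][0]=2
  eliminate (3,0): mult=-4, new row 3: (0, 16, -1, 16); set L[3][0]=-4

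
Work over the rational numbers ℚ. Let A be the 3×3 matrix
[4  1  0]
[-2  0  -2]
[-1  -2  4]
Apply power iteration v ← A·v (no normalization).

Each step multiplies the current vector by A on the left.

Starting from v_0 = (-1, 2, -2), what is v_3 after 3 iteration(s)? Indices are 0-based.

v_3 = (18, 112, -266)

v_0 = (-1, 2, -2).
v_1 = A·v_0 = (-2, 6, -11).
v_2 = A·v_1 = (-2, 26, -54).
v_3 = A·v_2 = (18, 112, -266).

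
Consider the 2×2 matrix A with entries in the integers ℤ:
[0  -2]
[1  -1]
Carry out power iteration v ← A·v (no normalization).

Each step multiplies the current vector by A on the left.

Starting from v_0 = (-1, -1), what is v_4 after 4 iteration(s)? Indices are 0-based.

v_0 = (-1, -1).
v_1 = A·v_0 = (2, 0).
v_2 = A·v_1 = (0, 2).
v_3 = A·v_2 = (-4, -2).
v_4 = A·v_3 = (4, -2).

v_4 = (4, -2)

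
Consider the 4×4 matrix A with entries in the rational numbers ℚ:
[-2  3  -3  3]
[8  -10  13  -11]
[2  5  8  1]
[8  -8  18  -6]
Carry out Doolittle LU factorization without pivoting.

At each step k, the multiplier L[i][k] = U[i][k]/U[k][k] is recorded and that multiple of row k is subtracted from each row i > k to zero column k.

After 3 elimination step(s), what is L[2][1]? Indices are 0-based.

[col 0] pivot -2
  R1 -= -4*R0 → (0, 2, 1, 1)  (L[1][0] := -4)
  R2 -= -1*R0 → (0, 8, 5, 4)  (L[2][0] := -1)
  R3 -= -4*R0 → (0, 4, 6, 6)  (L[3][0] := -4)
[col 1] pivot 2
  R2 -= 4*R1 → (0, 0, 1, 0)  (L[2][1] := 4)
  R3 -= 2*R1 → (0, 0, 4, 4)  (L[3][1] := 2)
[col 2] pivot 1
  R3 -= 4*R2 → (0, 0, 0, 4)  (L[3][2] := 4)

L[2][1] = 4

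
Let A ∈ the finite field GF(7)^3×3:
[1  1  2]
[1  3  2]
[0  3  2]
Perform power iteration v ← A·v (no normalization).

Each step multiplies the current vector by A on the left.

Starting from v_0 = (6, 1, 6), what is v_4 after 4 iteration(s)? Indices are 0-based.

v_0 = (6, 1, 6).
v_1 = A·v_0 = (5, 0, 1).
v_2 = A·v_1 = (0, 0, 2).
v_3 = A·v_2 = (4, 4, 4).
v_4 = A·v_3 = (2, 3, 6).

v_4 = (2, 3, 6)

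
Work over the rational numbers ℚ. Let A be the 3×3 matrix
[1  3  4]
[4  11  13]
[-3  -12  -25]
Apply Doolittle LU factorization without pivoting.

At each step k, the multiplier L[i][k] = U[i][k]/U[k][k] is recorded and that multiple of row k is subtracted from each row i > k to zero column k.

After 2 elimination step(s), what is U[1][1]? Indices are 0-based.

k=0: U[0][0]=1
  eliminate (1,0): mult=4, new row 1: (0, -1, -3); set L[1][0]=4
  eliminate (2,0): mult=-3, new row 2: (0, -3, -13); set L[2][0]=-3
k=1: U[1][1]=-1
  eliminate (2,1): mult=3, new row 2: (0, 0, -4); set L[2][1]=3

U[1][1] = -1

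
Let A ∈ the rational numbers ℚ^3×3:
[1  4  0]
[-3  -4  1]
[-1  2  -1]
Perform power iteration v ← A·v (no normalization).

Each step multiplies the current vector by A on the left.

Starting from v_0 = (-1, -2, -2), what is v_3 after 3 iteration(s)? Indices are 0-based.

v_3 = (-13, -13, -75)

v_0 = (-1, -2, -2).
v_1 = A·v_0 = (-9, 9, -1).
v_2 = A·v_1 = (27, -10, 28).
v_3 = A·v_2 = (-13, -13, -75).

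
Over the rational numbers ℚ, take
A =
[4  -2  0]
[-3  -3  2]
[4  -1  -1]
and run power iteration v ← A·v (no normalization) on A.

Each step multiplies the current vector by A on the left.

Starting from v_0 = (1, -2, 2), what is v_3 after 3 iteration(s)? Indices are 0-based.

v_3 = (146, 99, 88)

v_0 = (1, -2, 2).
v_1 = A·v_0 = (8, 7, 4).
v_2 = A·v_1 = (18, -37, 21).
v_3 = A·v_2 = (146, 99, 88).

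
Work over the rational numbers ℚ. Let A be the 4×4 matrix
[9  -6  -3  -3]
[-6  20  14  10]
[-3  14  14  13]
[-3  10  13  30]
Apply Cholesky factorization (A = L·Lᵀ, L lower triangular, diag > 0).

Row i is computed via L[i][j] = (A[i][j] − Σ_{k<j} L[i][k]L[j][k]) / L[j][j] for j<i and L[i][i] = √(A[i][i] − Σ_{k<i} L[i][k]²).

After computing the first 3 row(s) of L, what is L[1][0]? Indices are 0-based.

L[1][0] = -2

Step 1: L[0][0] = √(9) = 3.
  L[1][0] = (-6) / L[0][0] = -2.
Step 2: L[1][1] = √(16) = 4.
  L[2][0] = (-3) / L[0][0] = -1.
  L[2][1] = (12) / L[1][1] = 3.
Step 3: L[2][2] = √(4) = 2.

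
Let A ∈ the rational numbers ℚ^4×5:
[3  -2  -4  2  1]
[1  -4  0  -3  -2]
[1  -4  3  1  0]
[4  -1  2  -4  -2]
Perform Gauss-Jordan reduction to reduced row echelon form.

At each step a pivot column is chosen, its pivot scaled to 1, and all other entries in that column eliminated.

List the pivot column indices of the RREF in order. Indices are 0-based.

[1] R0 /= 3  ⇒  (1, -2/3, -4/3, 2/3, 1/3)
     R1 -= 1·R0  ⇒  (0, -10/3, 4/3, -11/3, -7/3)
     R2 -= 1·R0  ⇒  (0, -10/3, 13/3, 1/3, -1/3)
     R3 -= 4·R0  ⇒  (0, 5/3, 22/3, -20/3, -10/3)
[2] R1 /= -10/3  ⇒  (0, 1, -2/5, 11/10, 7/10)
     R0 -= -2/3·R1  ⇒  (1, 0, -8/5, 7/5, 4/5)
     R2 -= -10/3·R1  ⇒  (0, 0, 3, 4, 2)
     R3 -= 5/3·R1  ⇒  (0, 0, 8, -17/2, -9/2)
[3] R2 /= 3  ⇒  (0, 0, 1, 4/3, 2/3)
     R0 -= -8/5·R2  ⇒  (1, 0, 0, 53/15, 28/15)
     R1 -= -2/5·R2  ⇒  (0, 1, 0, 49/30, 29/30)
     R3 -= 8·R2  ⇒  (0, 0, 0, -115/6, -59/6)
[4] R3 /= -115/6  ⇒  (0, 0, 0, 1, 59/115)
     R0 -= 53/15·R3  ⇒  (1, 0, 0, 0, 31/575)
     R1 -= 49/30·R3  ⇒  (0, 1, 0, 0, 74/575)
     R2 -= 4/3·R3  ⇒  (0, 0, 1, 0, -2/115)

pivot columns: 0, 1, 2, 3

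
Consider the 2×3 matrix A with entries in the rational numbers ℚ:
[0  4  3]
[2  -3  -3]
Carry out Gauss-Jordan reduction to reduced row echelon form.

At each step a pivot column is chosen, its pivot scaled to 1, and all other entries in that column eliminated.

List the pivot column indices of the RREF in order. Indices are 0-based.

[1] R0 <-> R1
[1] R0 /= 2  ⇒  (1, -3/2, -3/2)
[2] R1 /= 4  ⇒  (0, 1, 3/4)
     R0 -= -3/2·R1  ⇒  (1, 0, -3/8)

pivot columns: 0, 1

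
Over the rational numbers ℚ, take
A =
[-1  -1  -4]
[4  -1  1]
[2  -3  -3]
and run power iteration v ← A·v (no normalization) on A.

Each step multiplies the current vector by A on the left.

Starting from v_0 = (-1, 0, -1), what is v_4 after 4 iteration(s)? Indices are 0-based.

v_0 = (-1, 0, -1).
v_1 = A·v_0 = (5, -5, 1).
v_2 = A·v_1 = (-4, 26, 22).
v_3 = A·v_2 = (-110, -20, -152).
v_4 = A·v_3 = (738, -572, 296).

v_4 = (738, -572, 296)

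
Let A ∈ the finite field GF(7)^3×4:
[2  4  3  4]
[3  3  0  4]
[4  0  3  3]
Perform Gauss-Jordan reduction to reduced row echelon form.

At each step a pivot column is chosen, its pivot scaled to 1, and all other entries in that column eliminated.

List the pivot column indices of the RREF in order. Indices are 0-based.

pivot columns: 0, 1, 2

step 1: normalize row 0 (÷2) = (1, 2, 5, 2)
  row 1: subtract 3×row0 = (0, 4, 6, 5)
  row 2: subtract 4×row0 = (0, 6, 4, 2)
step 2: normalize row 1 (÷4) = (0, 1, 5, 3)
  row 0: subtract 2×row1 = (1, 0, 2, 3)
  row 2: subtract 6×row1 = (0, 0, 2, 5)
step 3: normalize row 2 (÷2) = (0, 0, 1, 6)
  row 0: subtract 2×row2 = (1, 0, 0, 5)
  row 1: subtract 5×row2 = (0, 1, 0, 1)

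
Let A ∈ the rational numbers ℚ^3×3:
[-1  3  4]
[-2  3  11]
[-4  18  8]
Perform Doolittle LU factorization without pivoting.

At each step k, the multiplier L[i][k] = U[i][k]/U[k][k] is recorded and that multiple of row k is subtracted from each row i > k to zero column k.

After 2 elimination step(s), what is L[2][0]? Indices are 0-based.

L[2][0] = 4

Step 1: pivot at (0,0) is -1.
  row1 ← row1 − (2)·row0  ⇒  L[1][0]=2, U row1=(0, -3, 3)
  row2 ← row2 − (4)·row0  ⇒  L[2][0]=4, U row2=(0, 6, -8)
Step 2: pivot at (1,1) is -3.
  row2 ← row2 − (-2)·row1  ⇒  L[2][1]=-2, U row2=(0, 0, -2)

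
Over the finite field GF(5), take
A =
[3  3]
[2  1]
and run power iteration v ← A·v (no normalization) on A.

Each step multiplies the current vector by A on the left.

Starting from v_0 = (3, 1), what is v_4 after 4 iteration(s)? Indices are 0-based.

v_4 = (2, 3)

v_0 = (3, 1).
v_1 = A·v_0 = (2, 2).
v_2 = A·v_1 = (2, 1).
v_3 = A·v_2 = (4, 0).
v_4 = A·v_3 = (2, 3).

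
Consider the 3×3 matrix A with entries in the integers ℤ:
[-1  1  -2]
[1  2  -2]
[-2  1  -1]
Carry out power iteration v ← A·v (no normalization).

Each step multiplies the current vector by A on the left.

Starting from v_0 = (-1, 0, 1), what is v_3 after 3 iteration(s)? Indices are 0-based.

v_3 = (-1, -18, 1)

v_0 = (-1, 0, 1).
v_1 = A·v_0 = (-1, -3, 1).
v_2 = A·v_1 = (-4, -9, -2).
v_3 = A·v_2 = (-1, -18, 1).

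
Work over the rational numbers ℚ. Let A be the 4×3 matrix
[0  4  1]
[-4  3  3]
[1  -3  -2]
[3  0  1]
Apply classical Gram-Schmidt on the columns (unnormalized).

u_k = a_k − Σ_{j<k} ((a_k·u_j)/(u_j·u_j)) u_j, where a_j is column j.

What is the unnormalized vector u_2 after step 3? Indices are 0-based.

u_2 = (-657/659, 634/659, -242/659, 926/659)

Step 1: u_0 = a_0 = (0, -4, 1, 3).
Step 2: u_1 = a_1 − (-15/26)·u_0 = (4, 9/13, -63/26, 45/26).
Step 3: u_2 = a_2 − (-11/26)·u_0 − (329/659)·u_1 = (-657/659, 634/659, -242/659, 926/659).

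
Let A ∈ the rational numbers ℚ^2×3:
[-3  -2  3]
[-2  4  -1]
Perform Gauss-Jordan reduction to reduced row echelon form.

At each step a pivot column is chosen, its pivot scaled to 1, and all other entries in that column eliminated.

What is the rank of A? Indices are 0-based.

[1] R0 /= -3  ⇒  (1, 2/3, -1)
     R1 -= -2·R0  ⇒  (0, 16/3, -3)
[2] R1 /= 16/3  ⇒  (0, 1, -9/16)
     R0 -= 2/3·R1  ⇒  (1, 0, -5/8)

rank = 2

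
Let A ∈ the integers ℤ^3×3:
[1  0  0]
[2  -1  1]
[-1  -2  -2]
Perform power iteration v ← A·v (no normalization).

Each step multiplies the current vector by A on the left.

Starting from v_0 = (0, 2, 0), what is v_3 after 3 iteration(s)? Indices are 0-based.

v_0 = (0, 2, 0).
v_1 = A·v_0 = (0, -2, -4).
v_2 = A·v_1 = (0, -2, 12).
v_3 = A·v_2 = (0, 14, -20).

v_3 = (0, 14, -20)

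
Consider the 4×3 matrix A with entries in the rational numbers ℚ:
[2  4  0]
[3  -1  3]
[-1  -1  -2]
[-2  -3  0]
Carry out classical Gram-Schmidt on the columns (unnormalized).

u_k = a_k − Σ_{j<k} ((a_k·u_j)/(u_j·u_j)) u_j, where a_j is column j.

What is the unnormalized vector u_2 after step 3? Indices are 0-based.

u_2 = (-1/19, -17/114, -175/114, 28/57)

Step 1: u_0 = a_0 = (2, 3, -1, -2).
Step 2: u_1 = a_1 − (2/3)·u_0 = (8/3, -3, -1/3, -5/3).
Step 3: u_2 = a_2 − (11/18)·u_0 − (-25/57)·u_1 = (-1/19, -17/114, -175/114, 28/57).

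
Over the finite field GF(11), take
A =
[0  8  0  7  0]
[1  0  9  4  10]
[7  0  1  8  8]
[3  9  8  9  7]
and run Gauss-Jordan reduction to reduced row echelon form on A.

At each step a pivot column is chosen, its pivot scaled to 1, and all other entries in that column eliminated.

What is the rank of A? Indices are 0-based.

rank = 4

[1] R0 <-> R1
[1] R0 /= 1  ⇒  (1, 0, 9, 4, 10)
     R2 -= 7·R0  ⇒  (0, 0, 4, 2, 4)
     R3 -= 3·R0  ⇒  (0, 9, 3, 8, 10)
[2] R1 /= 8  ⇒  (0, 1, 0, 5, 0)
     R3 -= 9·R1  ⇒  (0, 0, 3, 7, 10)
[3] R2 /= 4  ⇒  (0, 0, 1, 6, 1)
     R0 -= 9·R2  ⇒  (1, 0, 0, 5, 1)
     R3 -= 3·R2  ⇒  (0, 0, 0, 0, 7)
column 3 empty below row 3
[4] R3 /= 7  ⇒  (0, 0, 0, 0, 1)
     R0 -= 1·R3  ⇒  (1, 0, 0, 5, 0)
     R2 -= 1·R3  ⇒  (0, 0, 1, 6, 0)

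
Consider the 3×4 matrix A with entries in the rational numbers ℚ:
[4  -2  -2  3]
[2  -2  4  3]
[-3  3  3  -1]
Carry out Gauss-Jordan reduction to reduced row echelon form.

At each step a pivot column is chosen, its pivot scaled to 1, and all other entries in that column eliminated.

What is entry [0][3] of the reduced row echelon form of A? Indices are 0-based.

M[0][3] = 7/6

step 1: normalize row 0 (÷4) = (1, -1/2, -1/2, 3/4)
  row 1: subtract 2×row0 = (0, -1, 5, 3/2)
  row 2: subtract -3×row0 = (0, 3/2, 3/2, 5/4)
step 2: normalize row 1 (÷-1) = (0, 1, -5, -3/2)
  row 0: subtract -1/2×row1 = (1, 0, -3, 0)
  row 2: subtract 3/2×row1 = (0, 0, 9, 7/2)
step 3: normalize row 2 (÷9) = (0, 0, 1, 7/18)
  row 0: subtract -3×row2 = (1, 0, 0, 7/6)
  row 1: subtract -5×row2 = (0, 1, 0, 4/9)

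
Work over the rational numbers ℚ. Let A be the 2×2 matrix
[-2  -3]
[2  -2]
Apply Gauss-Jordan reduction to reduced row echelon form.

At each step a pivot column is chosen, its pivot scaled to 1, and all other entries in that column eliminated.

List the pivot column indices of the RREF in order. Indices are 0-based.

step 1: normalize row 0 (÷-2) = (1, 3/2)
  row 1: subtract 2×row0 = (0, -5)
step 2: normalize row 1 (÷-5) = (0, 1)
  row 0: subtract 3/2×row1 = (1, 0)

pivot columns: 0, 1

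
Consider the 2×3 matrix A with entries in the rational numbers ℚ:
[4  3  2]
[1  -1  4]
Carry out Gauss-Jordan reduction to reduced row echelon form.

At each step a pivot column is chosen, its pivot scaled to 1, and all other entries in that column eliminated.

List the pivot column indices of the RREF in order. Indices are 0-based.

pivot columns: 0, 1

pivot(0,0)=4: scale R0 → (1, 3/4, 1/2)
  clear (1,0): R1 −= (1)R0 → (0, -7/4, 7/2)
pivot(1,1)=-7/4: scale R1 → (0, 1, -2)
  clear (0,1): R0 −= (3/4)R1 → (1, 0, 2)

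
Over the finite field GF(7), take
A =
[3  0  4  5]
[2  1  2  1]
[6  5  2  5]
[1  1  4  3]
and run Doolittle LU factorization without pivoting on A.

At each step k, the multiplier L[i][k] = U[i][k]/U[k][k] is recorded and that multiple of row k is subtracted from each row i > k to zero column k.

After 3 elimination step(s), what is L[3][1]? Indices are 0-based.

Step 1: pivot at (0,0) is 3.
  row1 ← row1 − (3)·row0  ⇒  L[1][0]=3, U row1=(0, 1, 4, 0)
  row2 ← row2 − (2)·row0  ⇒  L[2][0]=2, U row2=(0, 5, 1, 2)
  row3 ← row3 − (5)·row0  ⇒  L[3][0]=5, U row3=(0, 1, 5, 6)
Step 2: pivot at (1,1) is 1.
  row2 ← row2 − (5)·row1  ⇒  L[2][1]=5, U row2=(0, 0, 2, 2)
  row3 ← row3 − (1)·row1  ⇒  L[3][1]=1, U row3=(0, 0, 1, 6)
Step 3: pivot at (2,2) is 2.
  row3 ← row3 − (4)·row2  ⇒  L[3][2]=4, U row3=(0, 0, 0, 5)

L[3][1] = 1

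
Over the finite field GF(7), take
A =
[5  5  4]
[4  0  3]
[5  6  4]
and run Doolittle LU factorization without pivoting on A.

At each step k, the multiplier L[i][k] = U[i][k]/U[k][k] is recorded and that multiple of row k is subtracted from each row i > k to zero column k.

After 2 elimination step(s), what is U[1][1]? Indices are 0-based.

U[1][1] = 3

[col 0] pivot 5
  R1 -= 5*R0 → (0, 3, 4)  (L[1][0] := 5)
  R2 -= 1*R0 → (0, 1, 0)  (L[2][0] := 1)
[col 1] pivot 3
  R2 -= 5*R1 → (0, 0, 1)  (L[2][1] := 5)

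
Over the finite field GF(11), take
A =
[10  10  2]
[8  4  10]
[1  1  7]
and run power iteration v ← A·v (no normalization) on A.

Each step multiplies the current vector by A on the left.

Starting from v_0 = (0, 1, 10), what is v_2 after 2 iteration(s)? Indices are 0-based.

v_0 = (0, 1, 10).
v_1 = A·v_0 = (8, 5, 5).
v_2 = A·v_1 = (8, 2, 4).

v_2 = (8, 2, 4)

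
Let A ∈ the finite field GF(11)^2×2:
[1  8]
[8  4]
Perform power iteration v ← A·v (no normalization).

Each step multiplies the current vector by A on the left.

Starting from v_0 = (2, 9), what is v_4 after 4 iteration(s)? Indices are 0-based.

v_4 = (6, 0)

v_0 = (2, 9).
v_1 = A·v_0 = (8, 8).
v_2 = A·v_1 = (6, 8).
v_3 = A·v_2 = (4, 3).
v_4 = A·v_3 = (6, 0).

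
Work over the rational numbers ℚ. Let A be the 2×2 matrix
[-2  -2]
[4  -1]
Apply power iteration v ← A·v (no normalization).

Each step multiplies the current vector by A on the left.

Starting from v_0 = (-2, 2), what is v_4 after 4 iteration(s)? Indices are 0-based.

v_4 = (-20, -310)

v_0 = (-2, 2).
v_1 = A·v_0 = (0, -10).
v_2 = A·v_1 = (20, 10).
v_3 = A·v_2 = (-60, 70).
v_4 = A·v_3 = (-20, -310).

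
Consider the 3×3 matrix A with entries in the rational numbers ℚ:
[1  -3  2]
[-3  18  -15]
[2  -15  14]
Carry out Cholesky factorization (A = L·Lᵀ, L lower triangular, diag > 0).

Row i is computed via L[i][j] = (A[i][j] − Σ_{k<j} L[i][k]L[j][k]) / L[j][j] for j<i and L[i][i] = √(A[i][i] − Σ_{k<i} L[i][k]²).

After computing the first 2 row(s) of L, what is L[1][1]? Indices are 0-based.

Step 1: L[0][0] = √(1) = 1.
  L[1][0] = (-3) / L[0][0] = -3.
Step 2: L[1][1] = √(9) = 3.

L[1][1] = 3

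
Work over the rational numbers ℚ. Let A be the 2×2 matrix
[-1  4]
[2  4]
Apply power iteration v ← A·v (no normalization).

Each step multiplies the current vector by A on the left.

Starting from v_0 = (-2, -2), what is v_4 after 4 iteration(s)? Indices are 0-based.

v_4 = (-1098, -1692)

v_0 = (-2, -2).
v_1 = A·v_0 = (-6, -12).
v_2 = A·v_1 = (-42, -60).
v_3 = A·v_2 = (-198, -324).
v_4 = A·v_3 = (-1098, -1692).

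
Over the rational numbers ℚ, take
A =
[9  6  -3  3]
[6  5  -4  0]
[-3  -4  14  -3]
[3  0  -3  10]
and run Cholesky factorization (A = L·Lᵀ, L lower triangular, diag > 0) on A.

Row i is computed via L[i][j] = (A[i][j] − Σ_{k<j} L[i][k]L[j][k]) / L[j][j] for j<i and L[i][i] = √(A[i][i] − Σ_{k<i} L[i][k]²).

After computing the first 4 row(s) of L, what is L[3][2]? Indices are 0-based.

Step 1: L[0][0] = √(9) = 3.
  L[1][0] = (6) / L[0][0] = 2.
Step 2: L[1][1] = √(1) = 1.
  L[2][0] = (-3) / L[0][0] = -1.
  L[2][1] = (-2) / L[1][1] = -2.
Step 3: L[2][2] = √(9) = 3.
  L[3][0] = (3) / L[0][0] = 1.
  L[3][1] = (-2) / L[1][1] = -2.
  L[3][2] = (-6) / L[2][2] = -2.
Step 4: L[3][3] = √(1) = 1.

L[3][2] = -2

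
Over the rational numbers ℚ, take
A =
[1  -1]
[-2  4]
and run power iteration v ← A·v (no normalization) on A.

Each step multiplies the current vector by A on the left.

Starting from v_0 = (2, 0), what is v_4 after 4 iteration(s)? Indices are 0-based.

v_0 = (2, 0).
v_1 = A·v_0 = (2, -4).
v_2 = A·v_1 = (6, -20).
v_3 = A·v_2 = (26, -92).
v_4 = A·v_3 = (118, -420).

v_4 = (118, -420)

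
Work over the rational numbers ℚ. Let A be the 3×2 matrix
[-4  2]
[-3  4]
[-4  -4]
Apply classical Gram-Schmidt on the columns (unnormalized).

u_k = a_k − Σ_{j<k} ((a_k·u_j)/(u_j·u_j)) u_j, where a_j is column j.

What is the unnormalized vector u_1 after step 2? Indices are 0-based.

Step 1: u_0 = a_0 = (-4, -3, -4).
Step 2: u_1 = a_1 − (-4/41)·u_0 = (66/41, 152/41, -180/41).

u_1 = (66/41, 152/41, -180/41)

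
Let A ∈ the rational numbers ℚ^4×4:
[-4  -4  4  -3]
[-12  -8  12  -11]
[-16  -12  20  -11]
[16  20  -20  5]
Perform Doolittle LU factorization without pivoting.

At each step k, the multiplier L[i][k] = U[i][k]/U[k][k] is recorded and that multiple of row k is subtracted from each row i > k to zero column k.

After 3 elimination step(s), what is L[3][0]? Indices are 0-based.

Step 1: pivot at (0,0) is -4.
  row1 ← row1 − (3)·row0  ⇒  L[1][0]=3, U row1=(0, 4, 0, -2)
  row2 ← row2 − (4)·row0  ⇒  L[2][0]=4, U row2=(0, 4, 4, 1)
  row3 ← row3 − (-4)·row0  ⇒  L[3][0]=-4, U row3=(0, 4, -4, -7)
Step 2: pivot at (1,1) is 4.
  row2 ← row2 − (1)·row1  ⇒  L[2][1]=1, U row2=(0, 0, 4, 3)
  row3 ← row3 − (1)·row1  ⇒  L[3][1]=1, U row3=(0, 0, -4, -5)
Step 3: pivot at (2,2) is 4.
  row3 ← row3 − (-1)·row2  ⇒  L[3][2]=-1, U row3=(0, 0, 0, -2)

L[3][0] = -4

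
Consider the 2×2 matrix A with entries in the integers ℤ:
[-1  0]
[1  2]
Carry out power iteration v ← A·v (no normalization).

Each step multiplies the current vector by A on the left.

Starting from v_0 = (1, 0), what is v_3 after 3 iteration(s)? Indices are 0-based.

v_0 = (1, 0).
v_1 = A·v_0 = (-1, 1).
v_2 = A·v_1 = (1, 1).
v_3 = A·v_2 = (-1, 3).

v_3 = (-1, 3)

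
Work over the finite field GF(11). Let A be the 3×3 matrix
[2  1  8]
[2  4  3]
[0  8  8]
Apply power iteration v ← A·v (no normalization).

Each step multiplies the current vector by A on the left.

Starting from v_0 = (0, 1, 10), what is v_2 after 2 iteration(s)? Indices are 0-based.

v_2 = (9, 1, 8)

v_0 = (0, 1, 10).
v_1 = A·v_0 = (4, 1, 0).
v_2 = A·v_1 = (9, 1, 8).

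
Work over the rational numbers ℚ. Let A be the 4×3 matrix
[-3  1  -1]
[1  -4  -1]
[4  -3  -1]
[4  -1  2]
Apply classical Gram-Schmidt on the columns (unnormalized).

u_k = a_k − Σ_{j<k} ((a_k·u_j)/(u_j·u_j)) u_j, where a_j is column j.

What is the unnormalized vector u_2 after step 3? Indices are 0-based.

Step 1: u_0 = a_0 = (-3, 1, 4, 4).
Step 2: u_1 = a_1 − (-23/42)·u_0 = (-9/14, -145/42, -17/21, 25/21).
Step 3: u_2 = a_2 − (1/7)·u_0 − (306/605)·u_1 = (-149/605, 73/121, -703/605, 100/121).

u_2 = (-149/605, 73/121, -703/605, 100/121)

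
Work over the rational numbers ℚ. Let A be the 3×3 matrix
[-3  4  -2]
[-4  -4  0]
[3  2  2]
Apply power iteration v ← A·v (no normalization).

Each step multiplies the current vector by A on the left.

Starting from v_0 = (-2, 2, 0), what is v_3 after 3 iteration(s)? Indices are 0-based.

v_3 = (-186, 376, -150)

v_0 = (-2, 2, 0).
v_1 = A·v_0 = (14, 0, -2).
v_2 = A·v_1 = (-38, -56, 38).
v_3 = A·v_2 = (-186, 376, -150).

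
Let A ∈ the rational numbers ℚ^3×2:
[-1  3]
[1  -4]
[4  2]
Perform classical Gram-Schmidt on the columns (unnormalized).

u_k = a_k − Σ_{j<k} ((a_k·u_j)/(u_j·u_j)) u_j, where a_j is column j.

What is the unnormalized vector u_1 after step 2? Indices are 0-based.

Step 1: u_0 = a_0 = (-1, 1, 4).
Step 2: u_1 = a_1 − (1/18)·u_0 = (55/18, -73/18, 16/9).

u_1 = (55/18, -73/18, 16/9)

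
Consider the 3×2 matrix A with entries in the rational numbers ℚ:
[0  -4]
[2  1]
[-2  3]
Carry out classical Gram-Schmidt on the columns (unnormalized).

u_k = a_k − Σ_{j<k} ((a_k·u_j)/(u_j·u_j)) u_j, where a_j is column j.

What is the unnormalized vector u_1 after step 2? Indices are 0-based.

u_1 = (-4, 2, 2)

Step 1: u_0 = a_0 = (0, 2, -2).
Step 2: u_1 = a_1 − (-1/2)·u_0 = (-4, 2, 2).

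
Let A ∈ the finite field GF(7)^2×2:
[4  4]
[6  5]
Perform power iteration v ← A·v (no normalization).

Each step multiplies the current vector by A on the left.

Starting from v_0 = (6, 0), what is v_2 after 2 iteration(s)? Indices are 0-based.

v_2 = (2, 2)

v_0 = (6, 0).
v_1 = A·v_0 = (3, 1).
v_2 = A·v_1 = (2, 2).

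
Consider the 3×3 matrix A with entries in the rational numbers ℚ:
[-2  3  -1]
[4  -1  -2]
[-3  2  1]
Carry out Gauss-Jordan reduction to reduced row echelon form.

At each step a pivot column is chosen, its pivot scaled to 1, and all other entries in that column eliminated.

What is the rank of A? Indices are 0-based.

[1] R0 /= -2  ⇒  (1, -3/2, 1/2)
     R1 -= 4·R0  ⇒  (0, 5, -4)
     R2 -= -3·R0  ⇒  (0, -5/2, 5/2)
[2] R1 /= 5  ⇒  (0, 1, -4/5)
     R0 -= -3/2·R1  ⇒  (1, 0, -7/10)
     R2 -= -5/2·R1  ⇒  (0, 0, 1/2)
[3] R2 /= 1/2  ⇒  (0, 0, 1)
     R0 -= -7/10·R2  ⇒  (1, 0, 0)
     R1 -= -4/5·R2  ⇒  (0, 1, 0)

rank = 3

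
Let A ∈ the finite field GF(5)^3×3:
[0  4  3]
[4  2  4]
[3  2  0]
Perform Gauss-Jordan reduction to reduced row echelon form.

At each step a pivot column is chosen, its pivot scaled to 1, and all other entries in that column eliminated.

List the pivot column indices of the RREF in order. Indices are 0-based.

pivot columns: 0, 1, 2

[1] R0 <-> R1
[1] R0 /= 4  ⇒  (1, 3, 1)
     R2 -= 3·R0  ⇒  (0, 3, 2)
[2] R1 /= 4  ⇒  (0, 1, 2)
     R0 -= 3·R1  ⇒  (1, 0, 0)
     R2 -= 3·R1  ⇒  (0, 0, 1)
[3] R2 /= 1  ⇒  (0, 0, 1)
     R1 -= 2·R2  ⇒  (0, 1, 0)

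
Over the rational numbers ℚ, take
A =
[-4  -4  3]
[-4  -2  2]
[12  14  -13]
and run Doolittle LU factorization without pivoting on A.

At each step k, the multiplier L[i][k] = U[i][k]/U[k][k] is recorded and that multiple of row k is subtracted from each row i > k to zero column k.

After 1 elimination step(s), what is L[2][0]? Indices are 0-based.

k=0: U[0][0]=-4
  eliminate (1,0): mult=1, new row 1: (0, 2, -1); set L[1][0]=1
  eliminate (2,0): mult=-3, new row 2: (0, 2, -4); set L[2][0]=-3

L[2][0] = -3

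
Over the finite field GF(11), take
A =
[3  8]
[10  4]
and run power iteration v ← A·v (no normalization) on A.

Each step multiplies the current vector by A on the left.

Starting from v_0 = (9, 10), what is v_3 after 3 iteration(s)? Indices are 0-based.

v_3 = (6, 5)

v_0 = (9, 10).
v_1 = A·v_0 = (8, 9).
v_2 = A·v_1 = (8, 6).
v_3 = A·v_2 = (6, 5).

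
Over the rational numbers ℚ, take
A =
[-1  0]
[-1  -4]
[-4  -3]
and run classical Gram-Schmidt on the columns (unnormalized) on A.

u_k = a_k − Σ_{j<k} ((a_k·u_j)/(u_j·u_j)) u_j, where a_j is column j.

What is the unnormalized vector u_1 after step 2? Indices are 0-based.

u_1 = (8/9, -28/9, 5/9)

Step 1: u_0 = a_0 = (-1, -1, -4).
Step 2: u_1 = a_1 − (8/9)·u_0 = (8/9, -28/9, 5/9).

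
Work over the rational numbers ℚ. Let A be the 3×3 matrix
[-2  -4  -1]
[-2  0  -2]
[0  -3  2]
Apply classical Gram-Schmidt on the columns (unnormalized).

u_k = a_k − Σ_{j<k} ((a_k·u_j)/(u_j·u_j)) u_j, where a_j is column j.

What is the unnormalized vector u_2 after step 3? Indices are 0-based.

Step 1: u_0 = a_0 = (-2, -2, 0).
Step 2: u_1 = a_1 − (1)·u_0 = (-2, 2, -3).
Step 3: u_2 = a_2 − (3/4)·u_0 − (-8/17)·u_1 = (-15/34, 15/34, 10/17).

u_2 = (-15/34, 15/34, 10/17)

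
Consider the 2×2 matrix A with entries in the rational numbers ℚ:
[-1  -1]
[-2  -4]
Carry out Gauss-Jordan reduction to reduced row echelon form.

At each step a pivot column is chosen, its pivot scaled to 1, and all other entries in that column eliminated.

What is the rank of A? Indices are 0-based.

[1] R0 /= -1  ⇒  (1, 1)
     R1 -= -2·R0  ⇒  (0, -2)
[2] R1 /= -2  ⇒  (0, 1)
     R0 -= 1·R1  ⇒  (1, 0)

rank = 2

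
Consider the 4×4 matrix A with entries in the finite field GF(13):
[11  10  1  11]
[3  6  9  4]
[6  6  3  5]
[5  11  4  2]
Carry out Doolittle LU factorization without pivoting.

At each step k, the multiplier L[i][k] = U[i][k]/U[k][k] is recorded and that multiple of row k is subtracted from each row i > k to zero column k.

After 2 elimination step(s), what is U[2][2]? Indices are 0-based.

U[2][2] = 1

Step 1: pivot at (0,0) is 11.
  row1 ← row1 − (5)·row0  ⇒  L[1][0]=5, U row1=(0, 8, 4, 1)
  row2 ← row2 − (10)·row0  ⇒  L[2][0]=10, U row2=(0, 10, 6, 12)
  row3 ← row3 − (4)·row0  ⇒  L[3][0]=4, U row3=(0, 10, 0, 10)
Step 2: pivot at (1,1) is 8.
  row2 ← row2 − (11)·row1  ⇒  L[2][1]=11, U row2=(0, 0, 1, 1)
  row3 ← row3 − (11)·row1  ⇒  L[3][1]=11, U row3=(0, 0, 8, 12)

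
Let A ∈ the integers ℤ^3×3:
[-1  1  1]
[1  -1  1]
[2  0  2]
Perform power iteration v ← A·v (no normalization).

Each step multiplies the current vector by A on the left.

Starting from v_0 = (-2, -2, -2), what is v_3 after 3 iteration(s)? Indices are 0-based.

v_0 = (-2, -2, -2).
v_1 = A·v_0 = (-2, -2, -8).
v_2 = A·v_1 = (-8, -8, -20).
v_3 = A·v_2 = (-20, -20, -56).

v_3 = (-20, -20, -56)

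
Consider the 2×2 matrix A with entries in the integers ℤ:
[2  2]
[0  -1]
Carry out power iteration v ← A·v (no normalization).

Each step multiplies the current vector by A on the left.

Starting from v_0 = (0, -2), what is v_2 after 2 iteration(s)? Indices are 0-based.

v_0 = (0, -2).
v_1 = A·v_0 = (-4, 2).
v_2 = A·v_1 = (-4, -2).

v_2 = (-4, -2)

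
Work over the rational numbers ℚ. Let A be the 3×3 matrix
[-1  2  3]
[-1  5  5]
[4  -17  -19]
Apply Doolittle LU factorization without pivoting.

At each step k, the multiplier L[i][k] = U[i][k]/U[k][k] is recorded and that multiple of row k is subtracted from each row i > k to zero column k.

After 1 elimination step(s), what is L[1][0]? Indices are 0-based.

L[1][0] = 1

[col 0] pivot -1
  R1 -= 1*R0 → (0, 3, 2)  (L[1][0] := 1)
  R2 -= -4*R0 → (0, -9, -7)  (L[2][0] := -4)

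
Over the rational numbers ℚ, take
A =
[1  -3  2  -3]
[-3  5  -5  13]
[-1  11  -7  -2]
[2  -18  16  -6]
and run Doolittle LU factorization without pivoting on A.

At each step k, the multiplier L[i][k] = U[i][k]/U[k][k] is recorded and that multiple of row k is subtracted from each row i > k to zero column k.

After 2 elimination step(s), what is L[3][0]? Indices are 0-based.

[col 0] pivot 1
  R1 -= -3*R0 → (0, -4, 1, 4)  (L[1][0] := -3)
  R2 -= -1*R0 → (0, 8, -5, -5)  (L[2][0] := -1)
  R3 -= 2*R0 → (0, -12, 12, 0)  (L[3][0] := 2)
[col 1] pivot -4
  R2 -= -2*R1 → (0, 0, -3, 3)  (L[2][1] := -2)
  R3 -= 3*R1 → (0, 0, 9, -12)  (L[3][1] := 3)

L[3][0] = 2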